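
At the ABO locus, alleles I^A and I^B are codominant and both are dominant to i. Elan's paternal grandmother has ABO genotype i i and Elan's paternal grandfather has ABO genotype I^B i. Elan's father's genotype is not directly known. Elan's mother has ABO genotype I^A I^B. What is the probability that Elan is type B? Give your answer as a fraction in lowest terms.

Elan's father's ABO genotype from i i × I^B i: 1/2 I^B i, 1/2 i i.
Crossing each possibility with the mother I^A I^B and summing P(type B): 1/2·1/2 + 1/2·1/2 = 1/2.

1/2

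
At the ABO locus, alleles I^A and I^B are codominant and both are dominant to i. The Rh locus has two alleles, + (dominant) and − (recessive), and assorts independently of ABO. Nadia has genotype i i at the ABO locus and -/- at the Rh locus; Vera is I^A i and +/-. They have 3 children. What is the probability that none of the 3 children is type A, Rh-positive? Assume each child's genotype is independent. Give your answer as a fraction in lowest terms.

ABO cross i i × I^A i → 1/2 O, 1/2 A.
Rh cross -/- × +/- → 1/2 Rh+, 1/2 Rh-; so P(type A, Rh-positive) = 1/2 × 1/2 = 1/4 per child.
P(not type A, Rh-positive) = 3/4 for one child; (3/4)^3 = 27/64.

27/64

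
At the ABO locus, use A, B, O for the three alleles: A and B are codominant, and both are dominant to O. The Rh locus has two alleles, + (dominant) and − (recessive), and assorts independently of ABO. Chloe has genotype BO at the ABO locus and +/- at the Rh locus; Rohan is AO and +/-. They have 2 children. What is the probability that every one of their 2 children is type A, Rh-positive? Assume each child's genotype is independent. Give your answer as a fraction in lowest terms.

9/256

ABO cross BO × AO → 1/4 O, 1/4 A, 1/4 B, 1/4 AB.
Rh cross +/- × +/- → 3/4 Rh+, 1/4 Rh-; so P(type A, Rh-positive) = 1/4 × 3/4 = 3/16 per child.
All 2 independent: (3/16)^2 = 9/256.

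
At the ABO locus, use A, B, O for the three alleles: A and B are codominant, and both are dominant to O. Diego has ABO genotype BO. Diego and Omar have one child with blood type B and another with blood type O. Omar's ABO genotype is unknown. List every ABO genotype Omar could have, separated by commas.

AO, BO, OO

For each candidate genotype of Omar, check whether crossing it with BO can produce every observed child phenotype.
  AA → possible child types {A, AB} ✗
  AB → possible child types {A, B, AB} ✗
  AO → possible child types {O, A, B, AB} ✓
  BB → possible child types {B} ✗
  BO → possible child types {O, B} ✓
  OO → possible child types {O, B} ✓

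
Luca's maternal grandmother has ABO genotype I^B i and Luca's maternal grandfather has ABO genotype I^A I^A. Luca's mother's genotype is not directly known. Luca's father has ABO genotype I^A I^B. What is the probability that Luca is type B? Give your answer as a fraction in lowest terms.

1/4

Luca's mother's ABO genotype from I^B i × I^A I^A: 1/2 I^A I^B, 1/2 I^A i.
Crossing each possibility with the father I^A I^B and summing P(type B): 1/2·1/4 + 1/2·1/4 = 1/4.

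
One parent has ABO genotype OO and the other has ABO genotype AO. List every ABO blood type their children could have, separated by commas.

Gametes from OO × AO give offspring ABO genotypes AO, OO, i.e. phenotypes O, A.

O, A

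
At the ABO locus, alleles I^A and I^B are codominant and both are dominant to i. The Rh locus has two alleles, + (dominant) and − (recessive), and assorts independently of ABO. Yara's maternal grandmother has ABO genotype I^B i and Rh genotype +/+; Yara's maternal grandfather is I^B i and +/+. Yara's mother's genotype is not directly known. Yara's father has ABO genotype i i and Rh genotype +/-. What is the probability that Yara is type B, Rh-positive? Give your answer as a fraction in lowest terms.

1/2

Yara's mother's ABO genotype from I^B i × I^B i: 1/4 I^B I^B, 1/2 I^B i, 1/4 i i.
Crossing each possibility with the father i i and summing P(type B): 1/4·1 + 1/2·1/2 + 1/4·0 = 1/2.
Similarly for Rh via the mother's Rh distribution: P(Rh+) = 1.
Independent loci: 1/2 × 1 = 1/2.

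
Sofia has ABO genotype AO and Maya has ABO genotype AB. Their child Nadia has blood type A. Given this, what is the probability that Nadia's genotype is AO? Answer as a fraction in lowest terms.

Cross AO × AB → 1/4 AA, 1/4 AB, 1/4 AO, 1/4 BO.
Type-A genotypes among offspring: AA (1/4), AO (1/4); total 1/2.
P(AO | type A) = (1/4) / (1/2) = 1/2.

1/2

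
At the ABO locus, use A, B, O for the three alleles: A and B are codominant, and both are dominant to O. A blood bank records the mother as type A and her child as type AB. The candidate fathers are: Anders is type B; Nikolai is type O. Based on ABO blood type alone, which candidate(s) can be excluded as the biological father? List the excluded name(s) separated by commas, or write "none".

Nikolai

A candidate is excluded only if no genotype consistent with his phenotype could produce a type AB child with a type A mother.
Nikolai (type O): no genotype consistent with that phenotype can produce a type-AB child with a type-A mother.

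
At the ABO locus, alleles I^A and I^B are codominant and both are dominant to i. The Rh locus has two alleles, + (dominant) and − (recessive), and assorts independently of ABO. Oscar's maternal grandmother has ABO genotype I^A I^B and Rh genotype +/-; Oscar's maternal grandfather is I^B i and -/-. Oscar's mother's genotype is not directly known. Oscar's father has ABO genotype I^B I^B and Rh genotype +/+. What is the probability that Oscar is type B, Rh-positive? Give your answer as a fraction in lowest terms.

3/4

Oscar's mother's ABO genotype from I^A I^B × I^B i: 1/4 I^A I^B, 1/4 I^A i, 1/4 I^B I^B, 1/4 I^B i.
Crossing each possibility with the father I^B I^B and summing P(type B): 1/4·1/2 + 1/4·1/2 + 1/4·1 + 1/4·1 = 3/4.
Similarly for Rh via the mother's Rh distribution: P(Rh+) = 1.
Independent loci: 3/4 × 1 = 3/4.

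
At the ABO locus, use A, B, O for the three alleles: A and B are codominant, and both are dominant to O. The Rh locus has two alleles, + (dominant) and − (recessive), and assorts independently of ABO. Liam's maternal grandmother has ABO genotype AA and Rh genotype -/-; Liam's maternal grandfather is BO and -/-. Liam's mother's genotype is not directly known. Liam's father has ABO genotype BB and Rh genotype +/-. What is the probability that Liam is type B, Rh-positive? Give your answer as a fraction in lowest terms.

Liam's mother's ABO genotype from AA × BO: 1/2 AB, 1/2 AO.
Crossing each possibility with the father BB and summing P(type B): 1/2·1/2 + 1/2·1/2 = 1/2.
Similarly for Rh via the mother's Rh distribution: P(Rh+) = 1/2.
Independent loci: 1/2 × 1/2 = 1/4.

1/4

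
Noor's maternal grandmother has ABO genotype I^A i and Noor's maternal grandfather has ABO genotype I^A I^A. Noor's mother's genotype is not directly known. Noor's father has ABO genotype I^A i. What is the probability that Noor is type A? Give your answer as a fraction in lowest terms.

Noor's mother's ABO genotype from I^A i × I^A I^A: 1/2 I^A I^A, 1/2 I^A i.
Crossing each possibility with the father I^A i and summing P(type A): 1/2·1 + 1/2·3/4 = 7/8.

7/8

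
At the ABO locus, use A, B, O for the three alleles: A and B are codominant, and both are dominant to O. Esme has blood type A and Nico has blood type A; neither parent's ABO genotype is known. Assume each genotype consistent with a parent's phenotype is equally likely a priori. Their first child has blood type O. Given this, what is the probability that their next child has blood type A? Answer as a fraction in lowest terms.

Possible genotypes: Esme ∈ {AA, AO}; Nico ∈ {AA, AO}.
Weight each parental genotype pair by prior × P(type-O child):
  AO × AO: posterior weight 1; P(next child type A) = 3/4.
Weighted sum = 3/4.

3/4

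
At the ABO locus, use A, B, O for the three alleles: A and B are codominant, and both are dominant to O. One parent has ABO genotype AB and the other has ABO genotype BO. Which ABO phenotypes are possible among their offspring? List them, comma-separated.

A, B, AB

Gametes from AB × BO give offspring ABO genotypes AB, AO, BB, BO, i.e. phenotypes A, B, AB.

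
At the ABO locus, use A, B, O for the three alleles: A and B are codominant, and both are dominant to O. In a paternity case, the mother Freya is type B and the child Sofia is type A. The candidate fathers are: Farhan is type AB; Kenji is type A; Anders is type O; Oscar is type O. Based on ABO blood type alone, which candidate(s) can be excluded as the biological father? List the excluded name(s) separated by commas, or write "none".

Anders, Oscar

A candidate is excluded only if no genotype consistent with his phenotype could produce a type A child with a type B mother.
Anders (type O): no genotype consistent with that phenotype can produce a type-A child with a type-B mother.
Oscar (type O): no genotype consistent with that phenotype can produce a type-A child with a type-B mother.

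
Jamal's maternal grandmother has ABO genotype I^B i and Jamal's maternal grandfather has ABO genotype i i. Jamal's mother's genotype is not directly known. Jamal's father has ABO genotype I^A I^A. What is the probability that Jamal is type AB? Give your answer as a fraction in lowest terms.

Jamal's mother's ABO genotype from I^B i × i i: 1/2 I^B i, 1/2 i i.
Crossing each possibility with the father I^A I^A and summing P(type AB): 1/2·1/2 + 1/2·0 = 1/4.

1/4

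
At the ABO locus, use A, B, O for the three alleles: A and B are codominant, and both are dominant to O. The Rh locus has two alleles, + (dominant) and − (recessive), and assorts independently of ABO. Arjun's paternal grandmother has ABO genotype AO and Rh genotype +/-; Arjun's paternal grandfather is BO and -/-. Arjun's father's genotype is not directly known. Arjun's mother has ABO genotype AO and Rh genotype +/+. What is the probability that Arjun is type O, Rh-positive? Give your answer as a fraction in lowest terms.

1/4

Arjun's father's ABO genotype from AO × BO: 1/4 AB, 1/4 AO, 1/4 BO, 1/4 OO.
Crossing each possibility with the mother AO and summing P(type O): 1/4·0 + 1/4·1/4 + 1/4·1/4 + 1/4·1/2 = 1/4.
Similarly for Rh via the father's Rh distribution: P(Rh+) = 1.
Independent loci: 1/4 × 1 = 1/4.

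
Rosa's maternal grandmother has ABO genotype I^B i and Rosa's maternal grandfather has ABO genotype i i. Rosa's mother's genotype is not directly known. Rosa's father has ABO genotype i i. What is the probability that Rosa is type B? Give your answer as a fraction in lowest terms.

Rosa's mother's ABO genotype from I^B i × i i: 1/2 I^B i, 1/2 i i.
Crossing each possibility with the father i i and summing P(type B): 1/2·1/2 + 1/2·0 = 1/4.

1/4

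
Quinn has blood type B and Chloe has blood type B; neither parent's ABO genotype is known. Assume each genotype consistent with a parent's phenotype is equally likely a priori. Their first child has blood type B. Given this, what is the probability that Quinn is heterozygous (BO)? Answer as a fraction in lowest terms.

7/15

Possible genotypes: Quinn ∈ {BB, BO}; Chloe ∈ {BB, BO}.
Weight each parental genotype pair by prior × P(type-B child):
  BB × BB: posterior weight 4/15.
  BB × BO: posterior weight 4/15.
  BO × BB: posterior weight 4/15.
  BO × BO: posterior weight 1/5.
Sum the posterior weight over pairs where Quinn is BO: 7/15.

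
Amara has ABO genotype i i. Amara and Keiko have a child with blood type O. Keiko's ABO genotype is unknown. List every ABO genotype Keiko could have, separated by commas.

For each candidate genotype of Keiko, check whether crossing it with i i can produce every observed child phenotype.
  I^A I^A → possible child types {A} ✗
  I^A I^B → possible child types {A, B} ✗
  I^A i → possible child types {O, A} ✓
  I^B I^B → possible child types {B} ✗
  I^B i → possible child types {O, B} ✓
  i i → possible child types {O} ✓

I^A i, I^B i, i i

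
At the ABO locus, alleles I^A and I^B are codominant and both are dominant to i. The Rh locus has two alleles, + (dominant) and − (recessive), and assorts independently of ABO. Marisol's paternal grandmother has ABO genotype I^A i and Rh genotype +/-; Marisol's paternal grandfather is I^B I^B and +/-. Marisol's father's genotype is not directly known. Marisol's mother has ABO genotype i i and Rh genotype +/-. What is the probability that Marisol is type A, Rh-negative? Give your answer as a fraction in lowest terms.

1/16

Marisol's father's ABO genotype from I^A i × I^B I^B: 1/2 I^A I^B, 1/2 I^B i.
Crossing each possibility with the mother i i and summing P(type A): 1/2·1/2 + 1/2·0 = 1/4.
Similarly for Rh via the father's Rh distribution: P(Rh-) = 1/4.
Independent loci: 1/4 × 1/4 = 1/16.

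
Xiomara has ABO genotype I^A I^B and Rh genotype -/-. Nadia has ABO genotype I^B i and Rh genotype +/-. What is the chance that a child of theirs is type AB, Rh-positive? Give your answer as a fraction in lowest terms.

1/8

ABO cross I^A I^B × I^B i → offspring phenotypes: 1/4 A, 1/2 B, 1/4 AB.
Rh cross -/- × +/- → 1/2 Rh+, 1/2 Rh-.
Independent loci: P(type AB, Rh-positive) = 1/4 × 1/2 = 1/8.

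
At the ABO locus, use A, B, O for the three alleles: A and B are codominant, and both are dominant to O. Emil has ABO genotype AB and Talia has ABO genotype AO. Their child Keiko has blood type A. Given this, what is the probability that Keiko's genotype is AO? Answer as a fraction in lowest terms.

1/2

Cross AB × AO → 1/4 AA, 1/4 AB, 1/4 AO, 1/4 BO.
Type-A genotypes among offspring: AA (1/4), AO (1/4); total 1/2.
P(AO | type A) = (1/4) / (1/2) = 1/2.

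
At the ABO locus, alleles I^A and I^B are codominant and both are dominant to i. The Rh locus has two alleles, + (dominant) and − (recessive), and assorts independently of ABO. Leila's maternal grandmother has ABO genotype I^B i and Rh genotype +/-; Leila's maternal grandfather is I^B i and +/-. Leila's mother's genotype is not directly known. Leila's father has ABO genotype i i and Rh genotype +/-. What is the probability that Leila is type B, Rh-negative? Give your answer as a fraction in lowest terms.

Leila's mother's ABO genotype from I^B i × I^B i: 1/4 I^B I^B, 1/2 I^B i, 1/4 i i.
Crossing each possibility with the father i i and summing P(type B): 1/4·1 + 1/2·1/2 + 1/4·0 = 1/2.
Similarly for Rh via the mother's Rh distribution: P(Rh-) = 1/4.
Independent loci: 1/2 × 1/4 = 1/8.

1/8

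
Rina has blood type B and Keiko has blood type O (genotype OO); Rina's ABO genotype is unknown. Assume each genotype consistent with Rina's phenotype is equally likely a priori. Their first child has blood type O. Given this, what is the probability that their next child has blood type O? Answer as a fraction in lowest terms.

1/2

Possible genotypes: Rina ∈ {BB, BO}; Keiko ∈ {OO}.
Weight each parental genotype pair by prior × P(type-O child):
  BO × OO: posterior weight 1; P(next child type O) = 1/2.
Weighted sum = 1/2.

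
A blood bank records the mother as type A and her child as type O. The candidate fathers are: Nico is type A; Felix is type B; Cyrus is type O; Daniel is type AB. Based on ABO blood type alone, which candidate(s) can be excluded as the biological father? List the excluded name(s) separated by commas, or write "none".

Daniel

A candidate is excluded only if no genotype consistent with his phenotype could produce a type O child with a type A mother.
Daniel (type AB): no genotype consistent with that phenotype can produce a type-O child with a type-A mother.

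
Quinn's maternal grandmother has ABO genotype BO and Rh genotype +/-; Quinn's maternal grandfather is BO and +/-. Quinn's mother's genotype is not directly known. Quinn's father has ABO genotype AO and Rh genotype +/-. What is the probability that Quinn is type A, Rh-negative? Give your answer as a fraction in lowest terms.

Quinn's mother's ABO genotype from BO × BO: 1/4 BB, 1/2 BO, 1/4 OO.
Crossing each possibility with the father AO and summing P(type A): 1/4·0 + 1/2·1/4 + 1/4·1/2 = 1/4.
Similarly for Rh via the mother's Rh distribution: P(Rh-) = 1/4.
Independent loci: 1/4 × 1/4 = 1/16.

1/16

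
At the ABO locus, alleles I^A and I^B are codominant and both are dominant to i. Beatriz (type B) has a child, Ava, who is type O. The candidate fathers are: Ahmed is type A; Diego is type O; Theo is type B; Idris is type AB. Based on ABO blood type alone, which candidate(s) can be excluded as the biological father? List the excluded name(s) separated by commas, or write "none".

A candidate is excluded only if no genotype consistent with his phenotype could produce a type O child with a type B mother.
Idris (type AB): no genotype consistent with that phenotype can produce a type-O child with a type-B mother.

Idris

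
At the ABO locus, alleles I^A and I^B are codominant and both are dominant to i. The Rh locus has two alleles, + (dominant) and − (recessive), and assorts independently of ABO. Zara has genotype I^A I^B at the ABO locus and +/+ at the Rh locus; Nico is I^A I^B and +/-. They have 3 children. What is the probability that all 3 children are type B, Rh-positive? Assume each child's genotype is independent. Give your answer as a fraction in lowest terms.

1/64

ABO cross I^A I^B × I^A I^B → 1/4 A, 1/4 B, 1/2 AB.
Rh cross +/+ × +/- → 1 Rh+; so P(type B, Rh-positive) = 1/4 × 1 = 1/4 per child.
All 3 independent: (1/4)^3 = 1/64.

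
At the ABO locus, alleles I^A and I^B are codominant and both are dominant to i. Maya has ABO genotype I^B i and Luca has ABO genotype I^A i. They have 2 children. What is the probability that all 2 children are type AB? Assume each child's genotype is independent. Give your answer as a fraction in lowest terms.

ABO cross I^B i × I^A i → 1/4 O, 1/4 A, 1/4 B, 1/4 AB.
So P(type AB) = 1/4 per child.
All 2 independent: (1/4)^2 = 1/16.

1/16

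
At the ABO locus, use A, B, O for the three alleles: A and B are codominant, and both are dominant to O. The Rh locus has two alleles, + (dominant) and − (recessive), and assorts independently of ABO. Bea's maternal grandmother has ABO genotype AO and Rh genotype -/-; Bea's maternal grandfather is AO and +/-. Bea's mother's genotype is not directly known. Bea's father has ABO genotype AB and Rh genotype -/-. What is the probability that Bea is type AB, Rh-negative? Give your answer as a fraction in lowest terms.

3/16

Bea's mother's ABO genotype from AO × AO: 1/4 AA, 1/2 AO, 1/4 OO.
Crossing each possibility with the father AB and summing P(type AB): 1/4·1/2 + 1/2·1/4 + 1/4·0 = 1/4.
Similarly for Rh via the mother's Rh distribution: P(Rh-) = 3/4.
Independent loci: 1/4 × 3/4 = 3/16.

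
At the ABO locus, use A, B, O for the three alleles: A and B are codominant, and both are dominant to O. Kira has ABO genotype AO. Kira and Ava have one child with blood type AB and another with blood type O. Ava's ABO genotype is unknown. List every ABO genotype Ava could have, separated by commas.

BO

For each candidate genotype of Ava, check whether crossing it with AO can produce every observed child phenotype.
  AA → possible child types {A} ✗
  AB → possible child types {A, B, AB} ✗
  AO → possible child types {O, A} ✗
  BB → possible child types {B, AB} ✗
  BO → possible child types {O, A, B, AB} ✓
  OO → possible child types {O, A} ✗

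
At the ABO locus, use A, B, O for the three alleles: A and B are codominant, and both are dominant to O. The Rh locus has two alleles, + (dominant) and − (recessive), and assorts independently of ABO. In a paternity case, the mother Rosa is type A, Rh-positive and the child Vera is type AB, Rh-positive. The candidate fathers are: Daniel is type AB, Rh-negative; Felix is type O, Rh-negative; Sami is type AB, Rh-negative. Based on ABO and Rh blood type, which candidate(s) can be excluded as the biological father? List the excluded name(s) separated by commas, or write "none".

A candidate is excluded only if no genotype consistent with his phenotype could produce a type AB, Rh-positive child with a type A, Rh-positive mother.
Felix (type O, Rh-): no genotype consistent with that phenotype can produce a type-AB Rh+ child with a type-A mother.

Felix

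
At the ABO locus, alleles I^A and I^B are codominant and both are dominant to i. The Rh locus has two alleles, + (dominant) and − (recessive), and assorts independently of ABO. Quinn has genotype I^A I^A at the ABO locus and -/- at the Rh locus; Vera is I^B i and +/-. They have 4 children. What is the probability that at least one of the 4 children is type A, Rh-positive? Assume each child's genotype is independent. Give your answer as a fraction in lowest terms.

ABO cross I^A I^A × I^B i → 1/2 A, 1/2 AB.
Rh cross -/- × +/- → 1/2 Rh+, 1/2 Rh-; so P(type A, Rh-positive) = 1/2 × 1/2 = 1/4 per child.
P(none) = (3/4)^4 = 81/256; P(at least one) = 1 − 81/256 = 175/256.

175/256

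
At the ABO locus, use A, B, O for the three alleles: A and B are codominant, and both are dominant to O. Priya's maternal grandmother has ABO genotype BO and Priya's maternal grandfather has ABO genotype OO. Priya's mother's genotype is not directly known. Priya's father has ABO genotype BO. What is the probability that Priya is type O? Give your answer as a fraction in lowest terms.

3/8

Priya's mother's ABO genotype from BO × OO: 1/2 BO, 1/2 OO.
Crossing each possibility with the father BO and summing P(type O): 1/2·1/4 + 1/2·1/2 = 3/8.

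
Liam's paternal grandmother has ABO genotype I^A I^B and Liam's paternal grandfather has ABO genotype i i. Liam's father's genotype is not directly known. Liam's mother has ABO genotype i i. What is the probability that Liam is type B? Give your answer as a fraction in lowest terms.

1/4

Liam's father's ABO genotype from I^A I^B × i i: 1/2 I^A i, 1/2 I^B i.
Crossing each possibility with the mother i i and summing P(type B): 1/2·0 + 1/2·1/2 = 1/4.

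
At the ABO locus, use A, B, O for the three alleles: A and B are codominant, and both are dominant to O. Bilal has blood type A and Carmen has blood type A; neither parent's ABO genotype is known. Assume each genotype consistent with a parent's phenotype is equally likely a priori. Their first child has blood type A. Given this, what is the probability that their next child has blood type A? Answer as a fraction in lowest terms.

19/20

Possible genotypes: Bilal ∈ {AA, AO}; Carmen ∈ {AA, AO}.
Weight each parental genotype pair by prior × P(type-A child):
  AA × AA: posterior weight 4/15; P(next child type A) = 1.
  AA × AO: posterior weight 4/15; P(next child type A) = 1.
  AO × AA: posterior weight 4/15; P(next child type A) = 1.
  AO × AO: posterior weight 1/5; P(next child type A) = 3/4.
Weighted sum = 19/20.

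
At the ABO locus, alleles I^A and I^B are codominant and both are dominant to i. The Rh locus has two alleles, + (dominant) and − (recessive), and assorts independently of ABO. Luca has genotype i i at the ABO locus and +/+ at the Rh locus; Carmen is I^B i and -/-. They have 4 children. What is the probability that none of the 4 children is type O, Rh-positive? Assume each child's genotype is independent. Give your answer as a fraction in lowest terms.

1/16

ABO cross i i × I^B i → 1/2 O, 1/2 B.
Rh cross +/+ × -/- → 1 Rh+; so P(type O, Rh-positive) = 1/2 × 1 = 1/2 per child.
P(not type O, Rh-positive) = 1/2 for one child; (1/2)^4 = 1/16.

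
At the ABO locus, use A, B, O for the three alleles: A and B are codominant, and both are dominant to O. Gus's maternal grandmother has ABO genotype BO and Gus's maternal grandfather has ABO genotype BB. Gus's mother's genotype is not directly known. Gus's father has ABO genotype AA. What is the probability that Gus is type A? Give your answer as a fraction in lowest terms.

Gus's mother's ABO genotype from BO × BB: 1/2 BB, 1/2 BO.
Crossing each possibility with the father AA and summing P(type A): 1/2·0 + 1/2·1/2 = 1/4.

1/4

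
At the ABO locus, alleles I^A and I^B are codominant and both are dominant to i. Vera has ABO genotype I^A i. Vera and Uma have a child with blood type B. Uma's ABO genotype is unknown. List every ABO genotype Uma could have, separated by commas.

I^A I^B, I^B I^B, I^B i

For each candidate genotype of Uma, check whether crossing it with I^A i can produce every observed child phenotype.
  I^A I^A → possible child types {A} ✗
  I^A I^B → possible child types {A, B, AB} ✓
  I^A i → possible child types {O, A} ✗
  I^B I^B → possible child types {B, AB} ✓
  I^B i → possible child types {O, A, B, AB} ✓
  i i → possible child types {O, A} ✗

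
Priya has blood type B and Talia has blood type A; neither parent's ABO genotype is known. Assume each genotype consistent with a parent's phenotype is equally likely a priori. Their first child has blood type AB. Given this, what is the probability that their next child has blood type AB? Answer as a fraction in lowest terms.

25/36

Possible genotypes: Priya ∈ {BB, BO}; Talia ∈ {AA, AO}.
Weight each parental genotype pair by prior × P(type-AB child):
  BB × AA: posterior weight 4/9; P(next child type AB) = 1.
  BB × AO: posterior weight 2/9; P(next child type AB) = 1/2.
  BO × AA: posterior weight 2/9; P(next child type AB) = 1/2.
  BO × AO: posterior weight 1/9; P(next child type AB) = 1/4.
Weighted sum = 25/36.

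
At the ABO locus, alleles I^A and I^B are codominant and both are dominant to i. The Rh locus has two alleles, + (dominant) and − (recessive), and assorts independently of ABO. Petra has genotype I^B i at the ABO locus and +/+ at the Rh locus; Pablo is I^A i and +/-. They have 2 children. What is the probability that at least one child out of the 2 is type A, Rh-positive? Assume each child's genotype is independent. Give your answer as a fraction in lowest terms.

ABO cross I^B i × I^A i → 1/4 O, 1/4 A, 1/4 B, 1/4 AB.
Rh cross +/+ × +/- → 1 Rh+; so P(type A, Rh-positive) = 1/4 × 1 = 1/4 per child.
P(none) = (3/4)^2 = 9/16; P(at least one) = 1 − 9/16 = 7/16.

7/16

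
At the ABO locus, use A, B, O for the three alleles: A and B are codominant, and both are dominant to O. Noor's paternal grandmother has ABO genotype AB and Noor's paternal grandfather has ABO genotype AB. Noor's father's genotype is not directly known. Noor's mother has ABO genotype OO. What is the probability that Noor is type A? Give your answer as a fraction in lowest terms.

1/2

Noor's father's ABO genotype from AB × AB: 1/4 AA, 1/2 AB, 1/4 BB.
Crossing each possibility with the mother OO and summing P(type A): 1/4·1 + 1/2·1/2 + 1/4·0 = 1/2.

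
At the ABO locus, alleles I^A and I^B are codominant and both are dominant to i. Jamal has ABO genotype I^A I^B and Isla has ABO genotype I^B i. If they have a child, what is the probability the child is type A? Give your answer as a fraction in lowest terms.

1/4

ABO cross I^A I^B × I^B i → offspring phenotypes: 1/4 A, 1/2 B, 1/4 AB.
So P(type A) = 1/4.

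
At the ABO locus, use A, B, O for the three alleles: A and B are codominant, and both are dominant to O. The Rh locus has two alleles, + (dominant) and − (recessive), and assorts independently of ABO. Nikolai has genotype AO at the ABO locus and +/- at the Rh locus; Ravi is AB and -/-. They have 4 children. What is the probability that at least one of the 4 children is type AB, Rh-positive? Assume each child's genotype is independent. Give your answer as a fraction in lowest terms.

ABO cross AO × AB → 1/2 A, 1/4 B, 1/4 AB.
Rh cross +/- × -/- → 1/2 Rh+, 1/2 Rh-; so P(type AB, Rh-positive) = 1/4 × 1/2 = 1/8 per child.
P(none) = (7/8)^4 = 2401/4096; P(at least one) = 1 − 2401/4096 = 1695/4096.

1695/4096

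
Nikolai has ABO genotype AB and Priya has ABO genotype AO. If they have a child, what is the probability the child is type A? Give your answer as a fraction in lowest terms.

ABO cross AB × AO → offspring phenotypes: 1/2 A, 1/4 B, 1/4 AB.
So P(type A) = 1/2.

1/2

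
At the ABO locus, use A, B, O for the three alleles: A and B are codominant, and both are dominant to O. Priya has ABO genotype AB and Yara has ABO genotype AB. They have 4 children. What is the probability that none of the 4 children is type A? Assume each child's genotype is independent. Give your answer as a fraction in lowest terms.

ABO cross AB × AB → 1/4 A, 1/4 B, 1/2 AB.
So P(type A) = 1/4 per child.
P(not type A) = 3/4 for one child; (3/4)^4 = 81/256.

81/256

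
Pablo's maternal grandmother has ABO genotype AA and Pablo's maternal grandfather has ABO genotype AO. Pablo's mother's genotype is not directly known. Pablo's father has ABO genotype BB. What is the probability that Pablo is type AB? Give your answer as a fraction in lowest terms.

3/4

Pablo's mother's ABO genotype from AA × AO: 1/2 AA, 1/2 AO.
Crossing each possibility with the father BB and summing P(type AB): 1/2·1 + 1/2·1/2 = 3/4.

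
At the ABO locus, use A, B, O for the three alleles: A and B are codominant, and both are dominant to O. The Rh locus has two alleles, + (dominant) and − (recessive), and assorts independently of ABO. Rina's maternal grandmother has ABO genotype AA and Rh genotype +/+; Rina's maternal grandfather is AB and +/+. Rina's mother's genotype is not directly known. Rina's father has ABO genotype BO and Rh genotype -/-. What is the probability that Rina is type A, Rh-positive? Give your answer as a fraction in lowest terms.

3/8

Rina's mother's ABO genotype from AA × AB: 1/2 AA, 1/2 AB.
Crossing each possibility with the father BO and summing P(type A): 1/2·1/2 + 1/2·1/4 = 3/8.
Similarly for Rh via the mother's Rh distribution: P(Rh+) = 1.
Independent loci: 3/8 × 1 = 3/8.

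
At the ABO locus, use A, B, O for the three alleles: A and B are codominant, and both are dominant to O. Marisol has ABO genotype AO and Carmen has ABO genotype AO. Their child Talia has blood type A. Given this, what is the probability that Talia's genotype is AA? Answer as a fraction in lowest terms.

1/3

Cross AO × AO → 1/4 AA, 1/2 AO, 1/4 OO.
Type-A genotypes among offspring: AA (1/4), AO (1/2); total 3/4.
P(AA | type A) = (1/4) / (3/4) = 1/3.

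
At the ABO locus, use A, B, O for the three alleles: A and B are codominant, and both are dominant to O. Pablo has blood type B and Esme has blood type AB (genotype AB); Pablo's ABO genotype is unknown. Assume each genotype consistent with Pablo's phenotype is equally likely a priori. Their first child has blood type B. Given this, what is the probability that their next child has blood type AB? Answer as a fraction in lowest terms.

3/8

Possible genotypes: Pablo ∈ {BB, BO}; Esme ∈ {AB}.
Weight each parental genotype pair by prior × P(type-B child):
  BB × AB: posterior weight 1/2; P(next child type AB) = 1/2.
  BO × AB: posterior weight 1/2; P(next child type AB) = 1/4.
Weighted sum = 3/8.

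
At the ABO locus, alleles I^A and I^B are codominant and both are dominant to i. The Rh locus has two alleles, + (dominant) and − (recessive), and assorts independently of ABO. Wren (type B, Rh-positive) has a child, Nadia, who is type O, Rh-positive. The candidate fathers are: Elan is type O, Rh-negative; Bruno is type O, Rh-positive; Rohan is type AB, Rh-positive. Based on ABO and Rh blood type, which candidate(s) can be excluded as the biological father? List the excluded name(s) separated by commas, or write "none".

A candidate is excluded only if no genotype consistent with his phenotype could produce a type O, Rh-positive child with a type B, Rh-positive mother.
Rohan (type AB, Rh+): no genotype consistent with that phenotype can produce a type-O Rh+ child with a type-B mother.

Rohan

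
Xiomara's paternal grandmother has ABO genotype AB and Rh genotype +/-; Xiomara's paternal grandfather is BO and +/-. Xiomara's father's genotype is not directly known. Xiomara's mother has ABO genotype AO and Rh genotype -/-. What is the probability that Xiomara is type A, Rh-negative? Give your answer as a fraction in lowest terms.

Xiomara's father's ABO genotype from AB × BO: 1/4 AB, 1/4 AO, 1/4 BB, 1/4 BO.
Crossing each possibility with the mother AO and summing P(type A): 1/4·1/2 + 1/4·3/4 + 1/4·0 + 1/4·1/4 = 3/8.
Similarly for Rh via the father's Rh distribution: P(Rh-) = 1/2.
Independent loci: 3/8 × 1/2 = 3/16.

3/16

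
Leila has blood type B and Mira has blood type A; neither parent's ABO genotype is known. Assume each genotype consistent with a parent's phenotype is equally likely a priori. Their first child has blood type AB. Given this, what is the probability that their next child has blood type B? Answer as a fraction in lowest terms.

Possible genotypes: Leila ∈ {BB, BO}; Mira ∈ {AA, AO}.
Weight each parental genotype pair by prior × P(type-AB child):
  BB × AA: posterior weight 4/9; P(next child type B) = 0.
  BB × AO: posterior weight 2/9; P(next child type B) = 1/2.
  BO × AA: posterior weight 2/9; P(next child type B) = 0.
  BO × AO: posterior weight 1/9; P(next child type B) = 1/4.
Weighted sum = 5/36.

5/36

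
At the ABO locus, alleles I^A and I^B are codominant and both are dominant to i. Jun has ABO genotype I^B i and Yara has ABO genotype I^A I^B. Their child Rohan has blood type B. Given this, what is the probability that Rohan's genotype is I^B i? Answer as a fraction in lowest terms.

1/2

Cross I^B i × I^A I^B → 1/4 I^A I^B, 1/4 I^A i, 1/4 I^B I^B, 1/4 I^B i.
Type-B genotypes among offspring: I^B I^B (1/4), I^B i (1/4); total 1/2.
P(I^B i | type B) = (1/4) / (1/2) = 1/2.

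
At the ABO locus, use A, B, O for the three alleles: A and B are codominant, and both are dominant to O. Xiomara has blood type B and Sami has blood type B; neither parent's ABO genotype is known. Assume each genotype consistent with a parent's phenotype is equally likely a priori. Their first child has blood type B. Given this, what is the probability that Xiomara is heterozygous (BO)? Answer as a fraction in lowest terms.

Possible genotypes: Xiomara ∈ {BB, BO}; Sami ∈ {BB, BO}.
Weight each parental genotype pair by prior × P(type-B child):
  BB × BB: posterior weight 4/15.
  BB × BO: posterior weight 4/15.
  BO × BB: posterior weight 4/15.
  BO × BO: posterior weight 1/5.
Sum the posterior weight over pairs where Xiomara is BO: 7/15.

7/15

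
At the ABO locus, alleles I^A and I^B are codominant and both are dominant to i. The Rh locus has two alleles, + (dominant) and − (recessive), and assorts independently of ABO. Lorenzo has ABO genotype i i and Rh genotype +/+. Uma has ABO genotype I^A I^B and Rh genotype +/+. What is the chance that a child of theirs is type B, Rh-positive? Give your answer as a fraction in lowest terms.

1/2

ABO cross i i × I^A I^B → offspring phenotypes: 1/2 A, 1/2 B.
Rh cross +/+ × +/+ → 1 Rh+.
Independent loci: P(type B, Rh-positive) = 1/2 × 1 = 1/2.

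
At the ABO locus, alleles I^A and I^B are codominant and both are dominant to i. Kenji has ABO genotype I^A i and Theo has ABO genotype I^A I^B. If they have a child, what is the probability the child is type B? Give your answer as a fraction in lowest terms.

1/4

ABO cross I^A i × I^A I^B → offspring phenotypes: 1/2 A, 1/4 B, 1/4 AB.
So P(type B) = 1/4.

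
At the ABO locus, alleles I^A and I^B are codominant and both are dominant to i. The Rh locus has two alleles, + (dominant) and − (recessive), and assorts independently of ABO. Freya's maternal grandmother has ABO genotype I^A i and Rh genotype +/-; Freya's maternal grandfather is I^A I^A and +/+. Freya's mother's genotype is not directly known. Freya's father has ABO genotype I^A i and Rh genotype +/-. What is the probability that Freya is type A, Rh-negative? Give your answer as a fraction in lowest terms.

Freya's mother's ABO genotype from I^A i × I^A I^A: 1/2 I^A I^A, 1/2 I^A i.
Crossing each possibility with the father I^A i and summing P(type A): 1/2·1 + 1/2·3/4 = 7/8.
Similarly for Rh via the mother's Rh distribution: P(Rh-) = 1/8.
Independent loci: 7/8 × 1/8 = 7/64.

7/64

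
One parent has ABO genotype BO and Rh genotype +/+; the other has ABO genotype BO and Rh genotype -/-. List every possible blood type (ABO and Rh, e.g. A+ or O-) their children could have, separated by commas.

O+, B+

Gametes from BO × BO give offspring ABO genotypes BB, BO, OO, i.e. phenotypes O, B.
Rh cross +/+ × -/- → phenotypes Rh+.
Combining independently: O+, B+.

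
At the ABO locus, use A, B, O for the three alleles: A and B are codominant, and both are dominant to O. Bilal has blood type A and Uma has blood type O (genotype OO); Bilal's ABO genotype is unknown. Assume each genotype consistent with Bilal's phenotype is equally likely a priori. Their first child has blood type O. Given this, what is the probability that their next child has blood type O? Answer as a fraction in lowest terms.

1/2

Possible genotypes: Bilal ∈ {AA, AO}; Uma ∈ {OO}.
Weight each parental genotype pair by prior × P(type-O child):
  AO × OO: posterior weight 1; P(next child type O) = 1/2.
Weighted sum = 1/2.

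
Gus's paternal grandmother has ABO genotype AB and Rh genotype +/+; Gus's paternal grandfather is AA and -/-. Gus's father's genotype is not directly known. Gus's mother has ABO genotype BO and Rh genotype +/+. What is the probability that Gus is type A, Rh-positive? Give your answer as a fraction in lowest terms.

Gus's father's ABO genotype from AB × AA: 1/2 AA, 1/2 AB.
Crossing each possibility with the mother BO and summing P(type A): 1/2·1/2 + 1/2·1/4 = 3/8.
Similarly for Rh via the father's Rh distribution: P(Rh+) = 1.
Independent loci: 3/8 × 1 = 3/8.

3/8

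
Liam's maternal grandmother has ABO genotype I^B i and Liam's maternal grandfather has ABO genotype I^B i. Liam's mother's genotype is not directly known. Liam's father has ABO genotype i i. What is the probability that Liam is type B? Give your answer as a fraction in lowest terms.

Liam's mother's ABO genotype from I^B i × I^B i: 1/4 I^B I^B, 1/2 I^B i, 1/4 i i.
Crossing each possibility with the father i i and summing P(type B): 1/4·1 + 1/2·1/2 + 1/4·0 = 1/2.

1/2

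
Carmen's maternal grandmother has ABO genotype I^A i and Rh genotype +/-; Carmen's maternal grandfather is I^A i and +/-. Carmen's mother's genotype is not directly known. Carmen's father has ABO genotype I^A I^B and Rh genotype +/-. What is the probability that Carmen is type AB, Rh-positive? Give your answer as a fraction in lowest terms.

Carmen's mother's ABO genotype from I^A i × I^A i: 1/4 I^A I^A, 1/2 I^A i, 1/4 i i.
Crossing each possibility with the father I^A I^B and summing P(type AB): 1/4·1/2 + 1/2·1/4 + 1/4·0 = 1/4.
Similarly for Rh via the mother's Rh distribution: P(Rh+) = 3/4.
Independent loci: 1/4 × 3/4 = 3/16.

3/16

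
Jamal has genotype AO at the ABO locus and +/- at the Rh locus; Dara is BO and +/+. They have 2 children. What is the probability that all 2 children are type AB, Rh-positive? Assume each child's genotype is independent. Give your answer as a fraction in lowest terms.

ABO cross AO × BO → 1/4 O, 1/4 A, 1/4 B, 1/4 AB.
Rh cross +/- × +/+ → 1 Rh+; so P(type AB, Rh-positive) = 1/4 × 1 = 1/4 per child.
All 2 independent: (1/4)^2 = 1/16.

1/16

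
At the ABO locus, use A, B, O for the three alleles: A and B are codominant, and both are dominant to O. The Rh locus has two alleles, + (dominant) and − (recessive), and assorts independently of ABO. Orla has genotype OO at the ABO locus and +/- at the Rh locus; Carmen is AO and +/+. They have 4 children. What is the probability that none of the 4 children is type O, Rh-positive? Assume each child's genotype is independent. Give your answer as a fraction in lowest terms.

ABO cross OO × AO → 1/2 O, 1/2 A.
Rh cross +/- × +/+ → 1 Rh+; so P(type O, Rh-positive) = 1/2 × 1 = 1/2 per child.
P(not type O, Rh-positive) = 1/2 for one child; (1/2)^4 = 1/16.

1/16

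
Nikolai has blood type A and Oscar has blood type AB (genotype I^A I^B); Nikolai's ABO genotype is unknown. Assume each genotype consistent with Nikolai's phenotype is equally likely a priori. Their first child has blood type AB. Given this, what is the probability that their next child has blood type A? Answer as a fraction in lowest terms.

Possible genotypes: Nikolai ∈ {I^A I^A, I^A i}; Oscar ∈ {I^A I^B}.
Weight each parental genotype pair by prior × P(type-AB child):
  I^A I^A × I^A I^B: posterior weight 2/3; P(next child type A) = 1/2.
  I^A i × I^A I^B: posterior weight 1/3; P(next child type A) = 1/2.
Weighted sum = 1/2.

1/2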